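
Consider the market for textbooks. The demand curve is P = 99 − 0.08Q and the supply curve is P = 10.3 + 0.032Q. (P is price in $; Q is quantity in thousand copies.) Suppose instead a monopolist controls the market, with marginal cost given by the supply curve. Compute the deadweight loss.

$6097.85 thousand

Competitive equilibrium: 99 − 0.08Q = 10.3 + 0.032Q → Q* = 791.96429, P* = 35.64286.
Marginal revenue: MR = 99 − 0.16Q. Set MR = MC: 99 − 0.16Q = 10.3 + 0.032Q → Q_m = 461.97917.
Price P_m = 99 − 0.08·461.97917 = 62.04167; MC(Q_m) = 10.3 + 0.032·461.97917 = 25.08333.
Competitive Q* = 791.96429, so ΔQ = 329.98512; wedge = 62.04167 − 25.08333 = 36.95834.
Deadweight loss = ½ × 329.98512 × 36.95834 = $6097.85 thousand.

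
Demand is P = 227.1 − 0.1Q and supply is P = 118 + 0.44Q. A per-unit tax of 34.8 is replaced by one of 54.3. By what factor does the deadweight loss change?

Competitive equilibrium: 227.1 − 0.1Q = 118 + 0.44Q → Q* = 202.037, P* = 206.8963.
For a per-unit tax t: ΔQ = t/0.54, so DWL = ½·t·(t/0.54) = t²/1.08.
At t = 34.8: DWL = 1121.333. At t = 54.3: DWL = 2730.083.
Ratio = (54.3/34.8)² = 2.435.

2.435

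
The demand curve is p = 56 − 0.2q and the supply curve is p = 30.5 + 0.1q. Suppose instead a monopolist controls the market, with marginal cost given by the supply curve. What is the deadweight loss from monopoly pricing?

Competitive equilibrium: 56 − 0.2q = 30.5 + 0.1q → q* = 85, p* = 39.
Marginal revenue: MR = 56 − 0.4q. Set MR = MC: 56 − 0.4q = 30.5 + 0.1q → q_m = 51.
Price p_m = 56 − 0.2·51 = 45.8; MC(q_m) = 30.5 + 0.1·51 = 35.6.
Competitive q* = 85, so Δq = 34; wedge = 45.8 − 35.6 = 10.2.
Welfare loss = ½ × 34 × 10.2 = 173.40.

173.40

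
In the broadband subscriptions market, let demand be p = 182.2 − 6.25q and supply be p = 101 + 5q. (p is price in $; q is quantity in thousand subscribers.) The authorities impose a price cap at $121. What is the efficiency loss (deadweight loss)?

$58.24 thousand

Competitive equilibrium: 182.2 − 6.25q = 101 + 5q → q* = 7.2178, p* = 137.0889.
At the ceiling p = 121, quantity supplied = (121 − 101)/5 = 4.
Willingness to pay at q' = 4: 182.2 − 6.25·4 = 157.2.
Δq = 7.2178 − 4 = 3.2178; wedge = 157.2 − 121 = 36.2.
Welfare loss = ½ × 3.2178 × 36.2 = $58.24 thousand.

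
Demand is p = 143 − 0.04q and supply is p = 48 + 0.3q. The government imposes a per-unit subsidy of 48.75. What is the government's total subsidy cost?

20611.21

Competitive equilibrium: 143 − 0.04q = 48 + 0.3q → q* = 279.4118, p* = 131.8235.
The subsidy lowers effective supply by 48.75: p = 0.3q − 0.75.
New quantity: 143 − 0.04q = 0.3q − 0.75 → q' = 422.7941.
Total subsidy cost = 48.75 × 422.7941 = 20611.21.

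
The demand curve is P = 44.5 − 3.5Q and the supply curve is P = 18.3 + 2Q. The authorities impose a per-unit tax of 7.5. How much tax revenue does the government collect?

25.50

Competitive equilibrium: 44.5 − 3.5Q = 18.3 + 2Q → Q* = 4.7636, P* = 27.8273.
With the tax, the buyer price exceeds the seller price by 7.5: (44.5 − 3.5Q) − (18.3 + 2Q) = 7.5 → Q' = 3.4.
Tax revenue = 7.5 × 3.4 = 25.50.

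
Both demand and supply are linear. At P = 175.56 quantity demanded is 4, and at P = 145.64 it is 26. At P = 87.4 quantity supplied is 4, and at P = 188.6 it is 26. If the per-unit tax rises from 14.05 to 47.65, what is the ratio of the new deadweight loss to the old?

Demand slope = (145.64 − 175.56)/(26 − 4) = −1.36, so P = 181 − 1.36Q.
Supply slope = (188.6 − 87.4)/(26 − 4) = 4.6, so P = 69 + 4.6Q.
Competitive equilibrium: 181 − 1.36Q = 69 + 4.6Q → Q* = 18.7919, P* = 155.443.
For a per-unit tax t: ΔQ = t/5.96, so DWL = ½·t·(t/5.96) = t²/11.92.
At t = 14.05: DWL = 16.561. At t = 47.65: DWL = 190.480.
Ratio = (47.65/14.05)² = 11.502.

11.502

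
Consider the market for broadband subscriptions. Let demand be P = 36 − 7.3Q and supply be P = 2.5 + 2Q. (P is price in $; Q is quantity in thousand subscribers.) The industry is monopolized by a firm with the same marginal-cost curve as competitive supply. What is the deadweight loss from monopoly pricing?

$11.67 thousand

Competitive equilibrium: 36 − 7.3Q = 2.5 + 2Q → Q* = 3.6022, P* = 9.7043.
Marginal revenue: MR = 36 − 14.6Q. Set MR = MC: 36 − 14.6Q = 2.5 + 2Q → Q_m = 2.0181.
Price P_m = 36 − 7.3·2.0181 = 21.2679; MC(Q_m) = 2.5 + 2·2.0181 = 6.5362.
Competitive Q* = 3.6022, so ΔQ = 1.5841; wedge = 21.2679 − 6.5362 = 14.7317.
DWL = ½ × 1.5841 × 14.7317 = $11.67 thousand.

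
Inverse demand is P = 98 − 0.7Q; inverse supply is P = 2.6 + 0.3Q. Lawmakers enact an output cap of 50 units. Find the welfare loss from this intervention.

1030.58

Competitive equilibrium: 98 − 0.7Q = 2.6 + 0.3Q → Q* = 95.4, P* = 31.22.
At Q = 50: demand price = 98 − 0.7·50 = 63; supply price = 2.6 + 0.3·50 = 17.6.
ΔQ = 95.4 − 50 = 45.4; wedge = 63 − 17.6 = 45.4.
Welfare loss = ½ × 45.4 × 45.4 = 1030.58.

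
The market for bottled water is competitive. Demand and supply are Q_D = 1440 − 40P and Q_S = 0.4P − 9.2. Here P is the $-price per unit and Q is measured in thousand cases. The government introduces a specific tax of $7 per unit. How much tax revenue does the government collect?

In inverse form: demand P = 36 − 0.025Q, supply P = 23 + 2.5Q.
Competitive equilibrium: 36 − 0.025Q = 23 + 2.5Q → Q* = 5.1485, P* = 35.8713.
With the tax, the buyer price exceeds the seller price by 7: (36 − 0.025Q) − (23 + 2.5Q) = 7 → Q' = 2.3762.
Tax revenue = 7 × 2.3762 = $16.63 thousand.

$16.63 thousand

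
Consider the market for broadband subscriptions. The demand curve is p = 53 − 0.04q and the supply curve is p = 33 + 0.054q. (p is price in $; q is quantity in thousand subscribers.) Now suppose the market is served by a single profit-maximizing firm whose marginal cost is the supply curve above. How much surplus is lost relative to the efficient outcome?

$189.59 thousand

Competitive equilibrium: 53 − 0.04q = 33 + 0.054q → q* = 212.766, p* = 44.4894.
Marginal revenue: MR = 53 − 0.08q. Set MR = MC: 53 − 0.08q = 33 + 0.054q → q_m = 149.2537.
Price p_m = 53 − 0.04·149.2537 = 47.0299; MC(q_m) = 33 + 0.054·149.2537 = 41.0597.
Competitive q* = 212.766, so Δq = 63.5123; wedge = 47.0299 − 41.0597 = 5.9702.
Welfare loss = ½ × 63.5123 × 5.9702 = $189.59 thousand.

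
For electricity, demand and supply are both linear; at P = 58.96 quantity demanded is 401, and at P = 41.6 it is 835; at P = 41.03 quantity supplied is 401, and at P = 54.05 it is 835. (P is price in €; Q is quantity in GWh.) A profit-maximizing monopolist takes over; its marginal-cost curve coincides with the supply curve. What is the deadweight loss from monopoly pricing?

Demand slope = (41.6 − 58.96)/(835 − 401) = −0.04, so P = 75 − 0.04Q.
Supply slope = (54.05 − 41.03)/(835 − 401) = 0.03, so P = 29 + 0.03Q.
Competitive equilibrium: 75 − 0.04Q = 29 + 0.03Q → Q* = 657.1429, P* = 48.7143.
Marginal revenue: MR = 75 − 0.08Q. Set MR = MC: 75 − 0.08Q = 29 + 0.03Q → Q_m = 418.1818.
Price P_m = 75 − 0.04·418.1818 = 58.2727; MC(Q_m) = 29 + 0.03·418.1818 = 41.5455.
Competitive Q* = 657.1429, so ΔQ = 238.9611; wedge = 58.2727 − 41.5455 = 16.7272.
Deadweight loss = ½ × 238.9611 × 16.7272 = €1998.58.

€1998.58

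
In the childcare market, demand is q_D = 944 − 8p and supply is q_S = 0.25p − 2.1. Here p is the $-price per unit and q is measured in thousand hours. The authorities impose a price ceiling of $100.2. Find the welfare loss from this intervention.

$27.02 thousand

In inverse form: demand p = 118 − 0.125q, supply p = 8.4 + 4q.
Competitive equilibrium: 118 − 0.125q = 8.4 + 4q → q* = 26.5697, p* = 114.6788.
At the ceiling p = 100.2, quantity supplied = (100.2 − 8.4)/4 = 22.95.
Willingness to pay at q' = 22.95: 118 − 0.125·22.95 = 115.1313.
Δq = 26.5697 − 22.95 = 3.6197; wedge = 115.1313 − 100.2 = 14.9313.
Deadweight loss = ½ × 3.6197 × 14.9313 = $27.02 thousand.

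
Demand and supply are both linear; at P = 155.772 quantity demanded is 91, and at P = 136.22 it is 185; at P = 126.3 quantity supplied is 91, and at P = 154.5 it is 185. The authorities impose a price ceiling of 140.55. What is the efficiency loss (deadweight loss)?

Demand slope = (136.22 − 155.772)/(185 − 91) = −0.208, so P = 174.7 − 0.208Q.
Supply slope = (154.5 − 126.3)/(185 − 91) = 0.3, so P = 99 + 0.3Q.
Competitive equilibrium: 174.7 − 0.208Q = 99 + 0.3Q → Q* = 149.0157, P* = 143.7047.
At the ceiling P = 140.55, quantity supplied = (140.55 − 99)/0.3 = 138.5.
Willingness to pay at Q' = 138.5: 174.7 − 0.208·138.5 = 145.892.
ΔQ = 149.0157 − 138.5 = 10.5157; wedge = 145.892 − 140.55 = 5.342.
DWL = ½ × 10.5157 × 5.342 = 28.09.

28.09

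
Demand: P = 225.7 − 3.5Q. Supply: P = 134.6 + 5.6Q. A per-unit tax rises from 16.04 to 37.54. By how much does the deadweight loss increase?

63.30

Competitive equilibrium: 225.7 − 3.5Q = 134.6 + 5.6Q → Q* = 10.011, P* = 190.6615.
For a per-unit tax t: ΔQ = t/9.1, so DWL = ½·t·(t/9.1) = t²/18.2.
At t = 16.04: DWL = 14.136. At t = 37.54: DWL = 77.431.
Increase = 77.431 − 14.136 = 63.30.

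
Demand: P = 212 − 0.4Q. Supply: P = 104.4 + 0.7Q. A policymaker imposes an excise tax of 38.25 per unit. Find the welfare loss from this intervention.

665.03

Competitive equilibrium: 212 − 0.4Q = 104.4 + 0.7Q → Q* = 97.8182, P* = 172.8727.
With the tax, the buyer price exceeds the seller price by 38.25: (212 − 0.4Q) − (104.4 + 0.7Q) = 38.25 → Q' = 63.0455.
ΔQ = 97.8182 − 63.0455 = 34.7727; the wedge equals the tax, 38.25.
Deadweight loss = ½ × 34.7727 × 38.25 = 665.03.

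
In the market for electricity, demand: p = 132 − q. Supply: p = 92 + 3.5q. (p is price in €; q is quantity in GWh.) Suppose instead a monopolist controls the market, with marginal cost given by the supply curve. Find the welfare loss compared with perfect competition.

Competitive equilibrium: 132 − q = 92 + 3.5q → q* = 8.8889, p* = 123.1111.
Marginal revenue: MR = 132 − 2q. Set MR = MC: 132 − 2q = 92 + 3.5q → q_m = 7.2727.
Price p_m = 132 − 1·7.2727 = 124.7273; MC(q_m) = 92 + 3.5·7.2727 = 117.4545.
Competitive q* = 8.8889, so Δq = 1.6162; wedge = 124.7273 − 117.4545 = 7.2728.
The triangle = ½ × 1.6162 × 7.2728 = €5.88.

€5.88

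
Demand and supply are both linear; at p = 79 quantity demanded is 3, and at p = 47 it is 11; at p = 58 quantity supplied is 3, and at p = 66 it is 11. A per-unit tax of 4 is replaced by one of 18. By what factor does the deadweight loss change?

20.25

Demand slope = (47 − 79)/(11 − 3) = −4, so p = 91 − 4q.
Supply slope = (66 − 58)/(11 − 3) = 1, so p = 55 + q.
Competitive equilibrium: 91 − 4q = 55 + q → q* = 7.2, p* = 62.2.
For a per-unit tax t: Δq = t/5, so DWL = ½·t·(t/5) = t²/10.
At t = 4: DWL = 1.6. At t = 18: DWL = 32.4.
Ratio = (18/4)² = 20.25.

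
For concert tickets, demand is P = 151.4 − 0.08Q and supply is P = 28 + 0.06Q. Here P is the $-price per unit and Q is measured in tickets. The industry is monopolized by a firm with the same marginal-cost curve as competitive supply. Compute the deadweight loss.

Competitive equilibrium: 151.4 − 0.08Q = 28 + 0.06Q → Q* = 881.42857, P* = 80.88571.
Marginal revenue: MR = 151.4 − 0.16Q. Set MR = MC: 151.4 − 0.16Q = 28 + 0.06Q → Q_m = 560.90909.
Price P_m = 151.4 − 0.08·560.90909 = 106.52727; MC(Q_m) = 28 + 0.06·560.90909 = 61.65455.
Competitive Q* = 881.42857, so ΔQ = 320.51948; wedge = 106.52727 − 61.65455 = 44.87272.
Welfare loss = ½ × 320.51948 × 44.87272 = $7191.29.

$7191.29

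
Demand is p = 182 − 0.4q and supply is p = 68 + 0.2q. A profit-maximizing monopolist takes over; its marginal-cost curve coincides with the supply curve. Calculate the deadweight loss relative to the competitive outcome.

1732.80

Competitive equilibrium: 182 − 0.4q = 68 + 0.2q → q* = 190, p* = 106.
Marginal revenue: MR = 182 − 0.8q. Set MR = MC: 182 − 0.8q = 68 + 0.2q → q_m = 114.
Price p_m = 182 − 0.4·114 = 136.4; MC(q_m) = 68 + 0.2·114 = 90.8.
Competitive q* = 190, so Δq = 76; wedge = 136.4 − 90.8 = 45.6.
Welfare loss = ½ × 76 × 45.6 = 1732.80.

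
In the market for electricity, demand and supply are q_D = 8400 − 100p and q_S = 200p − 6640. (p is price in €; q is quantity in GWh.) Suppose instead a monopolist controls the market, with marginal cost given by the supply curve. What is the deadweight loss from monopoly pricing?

In inverse form: demand p = 84 − 0.01q, supply p = 33.2 + 0.005q.
Competitive equilibrium: 84 − 0.01q = 33.2 + 0.005q → q* = 3386.6667, p* = 50.1333.
Marginal revenue: MR = 84 − 0.02q. Set MR = MC: 84 − 0.02q = 33.2 + 0.005q → q_m = 2032.
Price p_m = 84 − 0.01·2032 = 63.68; MC(q_m) = 33.2 + 0.005·2032 = 43.36.
Competitive q* = 3386.6667, so Δq = 1354.6667; wedge = 63.68 − 43.36 = 20.32.
DWL = ½ × 1354.6667 × 20.32 = €13763.41.

€13763.41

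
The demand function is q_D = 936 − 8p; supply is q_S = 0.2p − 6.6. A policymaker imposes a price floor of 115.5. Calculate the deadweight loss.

In inverse form: demand p = 117 − 0.125q, supply p = 33 + 5q.
Competitive equilibrium: 117 − 0.125q = 33 + 5q → q* = 16.3902, p* = 114.9512.
At the floor p = 115.5, quantity demanded = (117 − 115.5)/0.125 = 12.
Sellers' marginal cost at q' = 12: 33 + 5·12 = 93.
Δq = 16.3902 − 12 = 4.3902; wedge = 115.5 − 93 = 22.5.
DWL = ½ × 4.3902 × 22.5 = 49.39.

49.39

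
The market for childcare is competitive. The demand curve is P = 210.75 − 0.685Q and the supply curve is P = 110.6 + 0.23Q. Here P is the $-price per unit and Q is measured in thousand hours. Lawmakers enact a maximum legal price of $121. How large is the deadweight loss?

Competitive equilibrium: 210.75 − 0.685Q = 110.6 + 0.23Q → Q* = 109.4536, P* = 135.7743.
At the ceiling P = 121, quantity supplied = (121 − 110.6)/0.23 = 45.2174.
Willingness to pay at Q' = 45.2174: 210.75 − 0.685·45.2174 = 179.7761.
ΔQ = 109.4536 − 45.2174 = 64.2362; wedge = 179.7761 − 121 = 58.7761.
The triangle = ½ × 64.2362 × 58.7761 = $1887.78 thousand.

$1887.78 thousand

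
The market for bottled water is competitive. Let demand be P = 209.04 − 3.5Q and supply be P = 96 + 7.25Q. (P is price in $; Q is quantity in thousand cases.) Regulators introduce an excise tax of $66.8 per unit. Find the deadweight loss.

Competitive equilibrium: 209.04 − 3.5Q = 96 + 7.25Q → Q* = 10.51535, P* = 172.23628.
With the tax, the buyer price exceeds the seller price by 66.8: (209.04 − 3.5Q) − (96 + 7.25Q) = 66.8 → Q' = 4.3014.
ΔQ = 10.51535 − 4.3014 = 6.21395; the wedge equals the tax, 66.8.
DWL = ½ × 6.21395 × 66.8 = $207.55 thousand.

$207.55 thousand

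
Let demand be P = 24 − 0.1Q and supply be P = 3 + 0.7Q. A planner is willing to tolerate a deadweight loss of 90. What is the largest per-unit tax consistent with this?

12

Competitive equilibrium: 24 − 0.1Q = 3 + 0.7Q → Q* = 26.25, P* = 21.375.
A tax t gives ΔQ = t/0.8 and wedge t, so DWL = t²/1.6.
t²/1.6 = 90 → t² = 144 → t = 12.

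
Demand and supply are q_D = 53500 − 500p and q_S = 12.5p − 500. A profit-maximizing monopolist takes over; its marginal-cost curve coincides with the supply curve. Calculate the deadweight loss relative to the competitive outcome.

In inverse form: demand p = 107 − 0.002q, supply p = 40 + 0.08q.
Competitive equilibrium: 107 − 0.002q = 40 + 0.08q → q* = 817.0732, p* = 105.3659.
Marginal revenue: MR = 107 − 0.004q. Set MR = MC: 107 − 0.004q = 40 + 0.08q → q_m = 797.619.
Price p_m = 107 − 0.002·797.619 = 105.4048; MC(q_m) = 40 + 0.08·797.619 = 103.8095.
Competitive q* = 817.0732, so Δq = 19.4542; wedge = 105.4048 − 103.8095 = 1.5953.
The triangle = ½ × 19.4542 × 1.5953 = 15.52.

15.52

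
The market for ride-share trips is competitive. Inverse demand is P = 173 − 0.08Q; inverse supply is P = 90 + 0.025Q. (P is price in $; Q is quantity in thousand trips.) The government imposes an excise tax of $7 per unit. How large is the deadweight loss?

Competitive equilibrium: 173 − 0.08Q = 90 + 0.025Q → Q* = 790.4762, P* = 109.7619.
With the tax, the buyer price exceeds the seller price by 7: (173 − 0.08Q) − (90 + 0.025Q) = 7 → Q' = 723.8095.
ΔQ = 790.4762 − 723.8095 = 66.6667; the wedge equals the tax, 7.
DWL = ½ × 66.6667 × 7 = $233.33 thousand.

$233.33 thousand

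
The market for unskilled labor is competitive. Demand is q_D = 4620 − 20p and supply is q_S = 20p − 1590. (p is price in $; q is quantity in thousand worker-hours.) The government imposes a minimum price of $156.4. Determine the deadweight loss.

$26.45 thousand

In inverse form: demand p = 231 − 0.05q, supply p = 79.5 + 0.05q.
Competitive equilibrium: 231 − 0.05q = 79.5 + 0.05q → q* = 1515, p* = 155.25.
At the floor p = 156.4, quantity demanded = (231 − 156.4)/0.05 = 1492.
Sellers' marginal cost at q' = 1492: 79.5 + 0.05·1492 = 154.1.
Δq = 1515 − 1492 = 23; wedge = 156.4 − 154.1 = 2.3.
Deadweight loss = ½ × 23 × 2.3 = $26.45 thousand.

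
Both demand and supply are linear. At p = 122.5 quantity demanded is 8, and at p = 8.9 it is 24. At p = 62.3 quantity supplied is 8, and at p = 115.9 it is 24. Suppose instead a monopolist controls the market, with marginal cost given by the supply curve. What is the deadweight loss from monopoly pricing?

161.93

Demand slope = (8.9 − 122.5)/(24 − 8) = −7.1, so p = 179.3 − 7.1q.
Supply slope = (115.9 − 62.3)/(24 − 8) = 3.35, so p = 35.5 + 3.35q.
Competitive equilibrium: 179.3 − 7.1q = 35.5 + 3.35q → q* = 13.76077, p* = 81.59856.
Marginal revenue: MR = 179.3 − 14.2q. Set MR = MC: 179.3 − 14.2q = 35.5 + 3.35q → q_m = 8.19373.
Price p_m = 179.3 − 7.1·8.19373 = 121.12452; MC(q_m) = 35.5 + 3.35·8.19373 = 62.949.
Competitive q* = 13.76077, so Δq = 5.56704; wedge = 121.12452 − 62.949 = 58.17552.
DWL = ½ × 5.56704 × 58.17552 = 161.93.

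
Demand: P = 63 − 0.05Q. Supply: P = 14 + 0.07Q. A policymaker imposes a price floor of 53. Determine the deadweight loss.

2604.17

Competitive equilibrium: 63 − 0.05Q = 14 + 0.07Q → Q* = 408.3333, P* = 42.5833.
At the floor P = 53, quantity demanded = (63 − 53)/0.05 = 200.
Sellers' marginal cost at Q' = 200: 14 + 0.07·200 = 28.
ΔQ = 408.3333 − 200 = 208.3333; wedge = 53 − 28 = 25.
DWL = ½ × 208.3333 × 25 = 2604.17.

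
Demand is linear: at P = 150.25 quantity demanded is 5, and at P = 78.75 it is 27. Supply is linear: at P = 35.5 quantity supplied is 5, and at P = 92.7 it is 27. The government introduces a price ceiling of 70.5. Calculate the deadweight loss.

Demand slope = (78.75 − 150.25)/(27 − 5) = −3.25, so P = 166.5 − 3.25Q.
Supply slope = (92.7 − 35.5)/(27 − 5) = 2.6, so P = 22.5 + 2.6Q.
Competitive equilibrium: 166.5 − 3.25Q = 22.5 + 2.6Q → Q* = 24.6154, P* = 86.5.
At the ceiling P = 70.5, quantity supplied = (70.5 − 22.5)/2.6 = 18.4615.
Willingness to pay at Q' = 18.4615: 166.5 − 3.25·18.4615 = 106.5001.
ΔQ = 24.6154 − 18.4615 = 6.1539; wedge = 106.5001 − 70.5 = 36.0001.
Deadweight loss = ½ × 6.1539 × 36.0001 = 110.77.

110.77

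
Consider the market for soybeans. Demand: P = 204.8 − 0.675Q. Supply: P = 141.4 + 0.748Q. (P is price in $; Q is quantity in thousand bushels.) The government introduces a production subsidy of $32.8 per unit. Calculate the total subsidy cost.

$2217.40 thousand

Competitive equilibrium: 204.8 − 0.675Q = 141.4 + 0.748Q → Q* = 44.5538, P* = 174.7262.
The subsidy lowers effective supply by 32.8: P = 108.6 + 0.748Q.
New quantity: 204.8 − 0.675Q = 108.6 + 0.748Q → Q' = 67.6037.
Total subsidy cost = 32.8 × 67.6037 = $2217.40 thousand.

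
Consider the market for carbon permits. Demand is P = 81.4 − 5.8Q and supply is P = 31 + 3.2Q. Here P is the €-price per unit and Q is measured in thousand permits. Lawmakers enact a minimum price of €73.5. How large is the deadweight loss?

Competitive equilibrium: 81.4 − 5.8Q = 31 + 3.2Q → Q* = 5.6, P* = 48.92.
At the floor P = 73.5, quantity demanded = (81.4 − 73.5)/5.8 = 1.3621.
Sellers' marginal cost at Q' = 1.3621: 31 + 3.2·1.3621 = 35.3587.
ΔQ = 5.6 − 1.3621 = 4.2379; wedge = 73.5 − 35.3587 = 38.1413.
Deadweight loss = ½ × 4.2379 × 38.1413 = €80.82 thousand.

€80.82 thousand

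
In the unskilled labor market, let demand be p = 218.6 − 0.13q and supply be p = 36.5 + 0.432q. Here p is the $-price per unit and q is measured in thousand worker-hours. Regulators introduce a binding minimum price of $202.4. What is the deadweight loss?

Competitive equilibrium: 218.6 − 0.13q = 36.5 + 0.432q → q* = 324.0214, p* = 176.4772.
At the floor p = 202.4, quantity demanded = (218.6 − 202.4)/0.13 = 124.6154.
Sellers' marginal cost at q' = 124.6154: 36.5 + 0.432·124.6154 = 90.3339.
Δq = 324.0214 − 124.6154 = 199.406; wedge = 202.4 − 90.3339 = 112.0661.
DWL = ½ × 199.406 × 112.0661 = $11173.33 thousand.

$11173.33 thousand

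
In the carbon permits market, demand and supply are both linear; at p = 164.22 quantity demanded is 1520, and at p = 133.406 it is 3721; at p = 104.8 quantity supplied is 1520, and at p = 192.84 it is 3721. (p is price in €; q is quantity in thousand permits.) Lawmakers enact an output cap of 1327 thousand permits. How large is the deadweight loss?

€45165.79 thousand

Demand slope = (133.406 − 164.22)/(3721 − 1520) = −0.014, so p = 185.5 − 0.014q.
Supply slope = (192.84 − 104.8)/(3721 − 1520) = 0.04, so p = 44 + 0.04q.
Competitive equilibrium: 185.5 − 0.014q = 44 + 0.04q → q* = 2620.3704, p* = 148.8148.
At q = 1327: demand price = 185.5 − 0.014·1327 = 166.922; supply price = 44 + 0.04·1327 = 97.08.
Δq = 2620.3704 − 1327 = 1293.3704; wedge = 166.922 − 97.08 = 69.842.
DWL = ½ × 1293.3704 × 69.842 = €45165.79 thousand.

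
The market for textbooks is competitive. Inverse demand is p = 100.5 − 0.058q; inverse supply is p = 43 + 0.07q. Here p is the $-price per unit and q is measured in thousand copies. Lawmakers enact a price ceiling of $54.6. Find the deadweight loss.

Competitive equilibrium: 100.5 − 0.058q = 43 + 0.07q → q* = 449.2188, p* = 74.4453.
At the ceiling p = 54.6, quantity supplied = (54.6 − 43)/0.07 = 165.7143.
Willingness to pay at q' = 165.7143: 100.5 − 0.058·165.7143 = 90.8886.
Δq = 449.2188 − 165.7143 = 283.5045; wedge = 90.8886 − 54.6 = 36.2886.
Welfare loss = ½ × 283.5045 × 36.2886 = $5143.99 thousand.

$5143.99 thousand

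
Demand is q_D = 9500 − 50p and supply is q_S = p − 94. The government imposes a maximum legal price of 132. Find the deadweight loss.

In inverse form: demand p = 190 − 0.02q, supply p = 94 + q.
Competitive equilibrium: 190 − 0.02q = 94 + q → q* = 94.1176, p* = 188.1176.
At the ceiling p = 132, quantity supplied = (132 − 94)/1 = 38.
Willingness to pay at q' = 38: 190 − 0.02·38 = 189.24.
Δq = 94.1176 − 38 = 56.1176; wedge = 189.24 − 132 = 57.24.
Welfare loss = ½ × 56.1176 × 57.24 = 1606.09.

1606.09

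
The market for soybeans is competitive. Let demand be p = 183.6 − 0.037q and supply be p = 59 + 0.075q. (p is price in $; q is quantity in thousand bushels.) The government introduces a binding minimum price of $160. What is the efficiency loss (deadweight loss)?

Competitive equilibrium: 183.6 − 0.037q = 59 + 0.075q → q* = 1112.5, p* = 142.4375.
At the floor p = 160, quantity demanded = (183.6 − 160)/0.037 = 637.83784.
Sellers' marginal cost at q' = 637.83784: 59 + 0.075·637.83784 = 106.83784.
Δq = 1112.5 − 637.83784 = 474.66216; wedge = 160 − 106.83784 = 53.16216.
DWL = ½ × 474.66216 × 53.16216 = $12617.03 thousand.

$12617.03 thousand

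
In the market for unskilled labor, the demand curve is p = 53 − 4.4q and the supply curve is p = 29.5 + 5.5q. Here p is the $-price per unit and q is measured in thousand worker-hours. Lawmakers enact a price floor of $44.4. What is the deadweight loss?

$0.87 thousand

Competitive equilibrium: 53 − 4.4q = 29.5 + 5.5q → q* = 2.3737, p* = 42.5556.
At the floor p = 44.4, quantity demanded = (53 − 44.4)/4.4 = 1.9545.
Sellers' marginal cost at q' = 1.9545: 29.5 + 5.5·1.9545 = 40.2498.
Δq = 2.3737 − 1.9545 = 0.4192; wedge = 44.4 − 40.2498 = 4.1502.
Welfare loss = ½ × 0.4192 × 4.1502 = $0.87 thousand.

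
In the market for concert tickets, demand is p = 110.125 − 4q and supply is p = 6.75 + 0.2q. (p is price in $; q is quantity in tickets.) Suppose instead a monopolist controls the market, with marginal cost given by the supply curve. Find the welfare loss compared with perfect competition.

Competitive equilibrium: 110.125 − 4q = 6.75 + 0.2q → q* = 24.6131, p* = 11.6726.
Marginal revenue: MR = 110.125 − 8q. Set MR = MC: 110.125 − 8q = 6.75 + 0.2q → q_m = 12.6067.
Price p_m = 110.125 − 4·12.6067 = 59.6982; MC(q_m) = 6.75 + 0.2·12.6067 = 9.2713.
Competitive q* = 24.6131, so Δq = 12.0064; wedge = 59.6982 − 9.2713 = 50.4269.
DWL = ½ × 12.0064 × 50.4269 = $302.72.

$302.72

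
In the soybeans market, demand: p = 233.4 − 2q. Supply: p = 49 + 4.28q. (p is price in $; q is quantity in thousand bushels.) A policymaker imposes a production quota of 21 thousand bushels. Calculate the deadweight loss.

Competitive equilibrium: 233.4 − 2q = 49 + 4.28q → q* = 29.36306, p* = 174.67389.
At q = 21: demand price = 233.4 − 2·21 = 191.4; supply price = 49 + 4.28·21 = 138.88.
Δq = 29.36306 − 21 = 8.36306; wedge = 191.4 − 138.88 = 52.52.
DWL = ½ × 8.36306 × 52.52 = $219.61 thousand.

$219.61 thousand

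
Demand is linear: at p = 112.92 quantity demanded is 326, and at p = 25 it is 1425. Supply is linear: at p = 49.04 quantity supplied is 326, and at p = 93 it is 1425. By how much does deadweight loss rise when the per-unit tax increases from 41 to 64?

10062.50

Demand slope = (25 − 112.92)/(1425 − 326) = −0.08, so p = 139 − 0.08q.
Supply slope = (93 − 49.04)/(1425 − 326) = 0.04, so p = 36 + 0.04q.
Competitive equilibrium: 139 − 0.08q = 36 + 0.04q → q* = 858.3333, p* = 70.3333.
For a per-unit tax t: Δq = t/0.12, so DWL = ½·t·(t/0.12) = t²/0.24.
At t = 41: DWL = 7004.167. At t = 64: DWL = 17066.667.
Increase = 17066.667 − 7004.167 = 10062.50.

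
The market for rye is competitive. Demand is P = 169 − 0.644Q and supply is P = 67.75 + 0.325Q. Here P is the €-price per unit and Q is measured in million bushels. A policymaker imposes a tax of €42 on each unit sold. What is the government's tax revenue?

Competitive equilibrium: 169 − 0.644Q = 67.75 + 0.325Q → Q* = 104.4892, P* = 101.709.
With the tax, the buyer price exceeds the seller price by 42: (169 − 0.644Q) − (67.75 + 0.325Q) = 42 → Q' = 61.1455.
Tax revenue = 42 × 61.1455 = €2568.11 million.

€2568.11 million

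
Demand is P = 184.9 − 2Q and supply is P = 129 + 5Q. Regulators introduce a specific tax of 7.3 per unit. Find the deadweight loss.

3.81

Competitive equilibrium: 184.9 − 2Q = 129 + 5Q → Q* = 7.9857, P* = 168.9286.
With the tax, the buyer price exceeds the seller price by 7.3: (184.9 − 2Q) − (129 + 5Q) = 7.3 → Q' = 6.9429.
ΔQ = 7.9857 − 6.9429 = 1.0428; the wedge equals the tax, 7.3.
DWL = ½ × 1.0428 × 7.3 = 3.81.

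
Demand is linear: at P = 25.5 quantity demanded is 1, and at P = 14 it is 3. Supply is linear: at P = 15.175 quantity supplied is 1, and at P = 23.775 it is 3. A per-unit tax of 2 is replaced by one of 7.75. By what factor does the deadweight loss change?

Demand slope = (14 − 25.5)/(3 − 1) = −5.75, so P = 31.25 − 5.75Q.
Supply slope = (23.775 − 15.175)/(3 − 1) = 4.3, so P = 10.875 + 4.3Q.
Competitive equilibrium: 31.25 − 5.75Q = 10.875 + 4.3Q → Q* = 2.0274, P* = 19.5927.
For a per-unit tax t: ΔQ = t/10.05, so DWL = ½·t·(t/10.05) = t²/20.1.
At t = 2: DWL = 0.199. At t = 7.75: DWL = 2.988.
Ratio = (7.75/2)² = 15.016.

15.016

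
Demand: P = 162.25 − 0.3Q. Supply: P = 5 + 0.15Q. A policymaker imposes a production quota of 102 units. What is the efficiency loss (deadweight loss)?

Competitive equilibrium: 162.25 − 0.3Q = 5 + 0.15Q → Q* = 349.4444, P* = 57.4167.
At Q = 102: demand price = 162.25 − 0.3·102 = 131.65; supply price = 5 + 0.15·102 = 20.3.
ΔQ = 349.4444 − 102 = 247.4444; wedge = 131.65 − 20.3 = 111.35.
The triangle = ½ × 247.4444 × 111.35 = 13776.47.

13776.47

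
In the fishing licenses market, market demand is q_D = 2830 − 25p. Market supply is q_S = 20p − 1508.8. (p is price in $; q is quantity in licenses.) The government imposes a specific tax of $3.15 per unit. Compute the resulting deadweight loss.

In inverse form: demand p = 113.2 − 0.04q, supply p = 75.44 + 0.05q.
Competitive equilibrium: 113.2 − 0.04q = 75.44 + 0.05q → q* = 419.5556, p* = 96.4178.
With the tax, the buyer price exceeds the seller price by 3.15: (113.2 − 0.04q) − (75.44 + 0.05q) = 3.15 → q' = 384.5556.
Δq = 419.5556 − 384.5556 = 35; the wedge equals the tax, 3.15.
Welfare loss = ½ × 35 × 3.15 = $55.125.

$55.125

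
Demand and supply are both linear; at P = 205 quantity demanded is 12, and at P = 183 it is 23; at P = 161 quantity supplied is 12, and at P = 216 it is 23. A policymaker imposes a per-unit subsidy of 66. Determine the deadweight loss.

311.14

Demand slope = (183 − 205)/(23 − 12) = −2, so P = 229 − 2Q.
Supply slope = (216 − 161)/(23 − 12) = 5, so P = 101 + 5Q.
Competitive equilibrium: 229 − 2Q = 101 + 5Q → Q* = 18.2857, P* = 192.4286.
The subsidy lowers effective supply by 66: P = 35 + 5Q.
New quantity: 229 − 2Q = 35 + 5Q → Q' = 27.7143.
Overproduction ΔQ = 27.7143 − 18.2857 = 9.4286; wedge = subsidy = 66.
Welfare loss = ½ × 9.4286 × 66 = 311.14.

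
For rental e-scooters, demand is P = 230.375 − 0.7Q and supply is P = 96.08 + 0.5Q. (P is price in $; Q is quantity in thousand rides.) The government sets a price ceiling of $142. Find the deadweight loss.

Competitive equilibrium: 230.375 − 0.7Q = 96.08 + 0.5Q → Q* = 111.9125, P* = 152.0363.
At the ceiling P = 142, quantity supplied = (142 − 96.08)/0.5 = 91.84.
Willingness to pay at Q' = 91.84: 230.375 − 0.7·91.84 = 166.087.
ΔQ = 111.9125 − 91.84 = 20.0725; wedge = 166.087 − 142 = 24.087.
DWL = ½ × 20.0725 × 24.087 = $241.74 thousand.

$241.74 thousand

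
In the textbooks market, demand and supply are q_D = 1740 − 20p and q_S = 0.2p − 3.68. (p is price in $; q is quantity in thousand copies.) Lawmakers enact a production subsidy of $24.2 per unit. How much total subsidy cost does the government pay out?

$444.70 thousand

In inverse form: demand p = 87 − 0.05q, supply p = 18.4 + 5q.
Competitive equilibrium: 87 − 0.05q = 18.4 + 5q → q* = 13.5842, p* = 86.3208.
The subsidy lowers effective supply by 24.2: p = 5q − 5.8.
New quantity: 87 − 0.05q = 5q − 5.8 → q' = 18.3762.
Total subsidy cost = 24.2 × 18.3762 = $444.70 thousand.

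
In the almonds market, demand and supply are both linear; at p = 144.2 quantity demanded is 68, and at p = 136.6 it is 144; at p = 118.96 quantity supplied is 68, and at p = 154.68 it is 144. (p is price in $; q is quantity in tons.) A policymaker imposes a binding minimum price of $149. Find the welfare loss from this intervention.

$2426.98

Demand slope = (136.6 − 144.2)/(144 − 68) = −0.1, so p = 151 − 0.1q.
Supply slope = (154.68 − 118.96)/(144 − 68) = 0.47, so p = 87 + 0.47q.
Competitive equilibrium: 151 − 0.1q = 87 + 0.47q → q* = 112.2807, p* = 139.7719.
At the floor p = 149, quantity demanded = (151 − 149)/0.1 = 20.
Sellers' marginal cost at q' = 20: 87 + 0.47·20 = 96.4.
Δq = 112.2807 − 20 = 92.2807; wedge = 149 − 96.4 = 52.6.
Welfare loss = ½ × 92.2807 × 52.6 = $2426.98.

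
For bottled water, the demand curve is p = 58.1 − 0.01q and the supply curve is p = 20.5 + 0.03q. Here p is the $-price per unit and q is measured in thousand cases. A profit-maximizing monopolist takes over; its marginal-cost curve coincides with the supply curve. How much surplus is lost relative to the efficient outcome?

$706.88 thousand

Competitive equilibrium: 58.1 − 0.01q = 20.5 + 0.03q → q* = 940, p* = 48.7.
Marginal revenue: MR = 58.1 − 0.02q. Set MR = MC: 58.1 − 0.02q = 20.5 + 0.03q → q_m = 752.
Price p_m = 58.1 − 0.01·752 = 50.58; MC(q_m) = 20.5 + 0.03·752 = 43.06.
Competitive q* = 940, so Δq = 188; wedge = 50.58 − 43.06 = 7.52.
DWL = ½ × 188 × 7.52 = $706.88 thousand.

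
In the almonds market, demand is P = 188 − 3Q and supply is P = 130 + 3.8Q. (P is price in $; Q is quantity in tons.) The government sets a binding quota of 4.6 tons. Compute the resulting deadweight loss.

Competitive equilibrium: 188 − 3Q = 130 + 3.8Q → Q* = 8.5294, P* = 162.4118.
At Q = 4.6: demand price = 188 − 3·4.6 = 174.2; supply price = 130 + 3.8·4.6 = 147.48.
ΔQ = 8.5294 − 4.6 = 3.9294; wedge = 174.2 − 147.48 = 26.72.
The triangle = ½ × 3.9294 × 26.72 = $52.50.

$52.50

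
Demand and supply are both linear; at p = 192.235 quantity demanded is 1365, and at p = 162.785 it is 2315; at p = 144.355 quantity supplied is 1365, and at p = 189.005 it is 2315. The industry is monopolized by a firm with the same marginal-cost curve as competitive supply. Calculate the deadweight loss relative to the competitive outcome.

12352.62

Demand slope = (162.785 − 192.235)/(2315 − 1365) = −0.031, so p = 234.55 − 0.031q.
Supply slope = (189.005 − 144.355)/(2315 − 1365) = 0.047, so p = 80.2 + 0.047q.
Competitive equilibrium: 234.55 − 0.031q = 80.2 + 0.047q → q* = 1978.8462, p* = 173.2058.
Marginal revenue: MR = 234.55 − 0.062q. Set MR = MC: 234.55 − 0.062q = 80.2 + 0.047q → q_m = 1416.055.
Price p_m = 234.55 − 0.031·1416.055 = 190.6523; MC(q_m) = 80.2 + 0.047·1416.055 = 146.7546.
Competitive q* = 1978.8462, so Δq = 562.7912; wedge = 190.6523 − 146.7546 = 43.8977.
DWL = ½ × 562.7912 × 43.8977 = 12352.62.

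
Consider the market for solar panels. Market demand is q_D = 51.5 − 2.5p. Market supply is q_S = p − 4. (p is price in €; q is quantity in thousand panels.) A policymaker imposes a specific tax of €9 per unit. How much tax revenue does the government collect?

In inverse form: demand p = 20.6 − 0.4q, supply p = 4 + q.
Competitive equilibrium: 20.6 − 0.4q = 4 + q → q* = 11.8571, p* = 15.8571.
With the tax, the buyer price exceeds the seller price by 9: (20.6 − 0.4q) − (4 + q) = 9 → q' = 5.4286.
Tax revenue = 9 × 5.4286 = €48.86 thousand.

€48.86 thousand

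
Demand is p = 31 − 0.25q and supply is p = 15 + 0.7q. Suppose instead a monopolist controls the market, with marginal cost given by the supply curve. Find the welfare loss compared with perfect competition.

Competitive equilibrium: 31 − 0.25q = 15 + 0.7q → q* = 16.8421, p* = 26.7895.
Marginal revenue: MR = 31 − 0.5q. Set MR = MC: 31 − 0.5q = 15 + 0.7q → q_m = 13.3333.
Price p_m = 31 − 0.25·13.3333 = 27.6667; MC(q_m) = 15 + 0.7·13.3333 = 24.3333.
Competitive q* = 16.8421, so Δq = 3.5088; wedge = 27.6667 − 24.3333 = 3.3334.
DWL = ½ × 3.5088 × 3.3334 = 5.85.

5.85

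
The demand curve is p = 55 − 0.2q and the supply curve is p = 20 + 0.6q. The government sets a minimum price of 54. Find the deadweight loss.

600.625

Competitive equilibrium: 55 − 0.2q = 20 + 0.6q → q* = 43.75, p* = 46.25.
At the floor p = 54, quantity demanded = (55 − 54)/0.2 = 5.
Sellers' marginal cost at q' = 5: 20 + 0.6·5 = 23.
Δq = 43.75 − 5 = 38.75; wedge = 54 − 23 = 31.
Welfare loss = ½ × 38.75 × 31 = 600.625.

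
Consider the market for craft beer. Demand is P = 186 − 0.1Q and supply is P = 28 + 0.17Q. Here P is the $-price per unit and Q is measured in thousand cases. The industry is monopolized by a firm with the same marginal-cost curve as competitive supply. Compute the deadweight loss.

Competitive equilibrium: 186 − 0.1Q = 28 + 0.17Q → Q* = 585.1852, P* = 127.4815.
Marginal revenue: MR = 186 − 0.2Q. Set MR = MC: 186 − 0.2Q = 28 + 0.17Q → Q_m = 427.027.
Price P_m = 186 − 0.1·427.027 = 143.2973; MC(Q_m) = 28 + 0.17·427.027 = 100.5946.
Competitive Q* = 585.1852, so ΔQ = 158.1582; wedge = 143.2973 − 100.5946 = 42.7027.
Deadweight loss = ½ × 158.1582 × 42.7027 = $3376.89 thousand.

$3376.89 thousand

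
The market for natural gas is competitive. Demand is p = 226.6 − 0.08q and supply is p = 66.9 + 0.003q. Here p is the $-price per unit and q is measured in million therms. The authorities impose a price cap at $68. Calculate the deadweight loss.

Competitive equilibrium: 226.6 − 0.08q = 66.9 + 0.003q → q* = 1924.096386, p* = 72.672289.
At the ceiling p = 68, quantity supplied = (68 − 66.9)/0.003 = 366.666667.
Willingness to pay at q' = 366.666667: 226.6 − 0.08·366.666667 = 197.266667.
Δq = 1924.096386 − 366.666667 = 1557.429719; wedge = 197.266667 − 68 = 129.266667.
The triangle = ½ × 1557.429719 × 129.266667 = $100661.87 million.

$100661.87 million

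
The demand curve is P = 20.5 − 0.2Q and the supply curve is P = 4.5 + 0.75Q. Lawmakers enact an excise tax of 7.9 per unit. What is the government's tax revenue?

Competitive equilibrium: 20.5 − 0.2Q = 4.5 + 0.75Q → Q* = 16.8421, P* = 17.1316.
With the tax, the buyer price exceeds the seller price by 7.9: (20.5 − 0.2Q) − (4.5 + 0.75Q) = 7.9 → Q' = 8.5263.
Tax revenue = 7.9 × 8.5263 = 67.36.

67.36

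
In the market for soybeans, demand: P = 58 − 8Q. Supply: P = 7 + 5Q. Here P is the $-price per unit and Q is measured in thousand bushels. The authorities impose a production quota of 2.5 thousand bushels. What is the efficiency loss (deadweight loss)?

Competitive equilibrium: 58 − 8Q = 7 + 5Q → Q* = 3.9231, P* = 26.6154.
At Q = 2.5: demand price = 58 − 8·2.5 = 38; supply price = 7 + 5·2.5 = 19.5.
ΔQ = 3.9231 − 2.5 = 1.4231; wedge = 38 − 19.5 = 18.5.
DWL = ½ × 1.4231 × 18.5 = $13.16 thousand.

$13.16 thousand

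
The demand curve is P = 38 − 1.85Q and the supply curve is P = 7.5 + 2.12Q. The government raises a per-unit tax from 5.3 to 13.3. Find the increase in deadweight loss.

18.74

Competitive equilibrium: 38 − 1.85Q = 7.5 + 2.12Q → Q* = 7.6826, P* = 23.7872.
For a per-unit tax t: ΔQ = t/3.97, so DWL = ½·t·(t/3.97) = t²/7.94.
At t = 5.3: DWL = 3.538. At t = 13.3: DWL = 22.278.
Increase = 22.278 − 3.538 = 18.74.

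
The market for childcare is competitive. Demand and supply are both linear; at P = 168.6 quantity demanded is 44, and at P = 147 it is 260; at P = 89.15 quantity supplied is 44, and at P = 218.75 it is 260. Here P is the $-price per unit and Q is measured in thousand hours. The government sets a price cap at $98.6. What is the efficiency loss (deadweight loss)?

Demand slope = (147 − 168.6)/(260 − 44) = −0.1, so P = 173 − 0.1Q.
Supply slope = (218.75 − 89.15)/(260 − 44) = 0.6, so P = 62.75 + 0.6Q.
Competitive equilibrium: 173 − 0.1Q = 62.75 + 0.6Q → Q* = 157.5, P* = 157.25.
At the ceiling P = 98.6, quantity supplied = (98.6 − 62.75)/0.6 = 59.75.
Willingness to pay at Q' = 59.75: 173 − 0.1·59.75 = 167.025.
ΔQ = 157.5 − 59.75 = 97.75; wedge = 167.025 − 98.6 = 68.425.
DWL = ½ × 97.75 × 68.425 = $3344.27 thousand.

$3344.27 thousand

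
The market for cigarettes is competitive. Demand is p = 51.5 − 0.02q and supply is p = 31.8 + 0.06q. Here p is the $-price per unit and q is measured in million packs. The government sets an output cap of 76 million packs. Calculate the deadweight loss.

$1159.40 million

Competitive equilibrium: 51.5 − 0.02q = 31.8 + 0.06q → q* = 246.25, p* = 46.575.
At q = 76: demand price = 51.5 − 0.02·76 = 49.98; supply price = 31.8 + 0.06·76 = 36.36.
Δq = 246.25 − 76 = 170.25; wedge = 49.98 − 36.36 = 13.62.
DWL = ½ × 170.25 × 13.62 = $1159.40 million.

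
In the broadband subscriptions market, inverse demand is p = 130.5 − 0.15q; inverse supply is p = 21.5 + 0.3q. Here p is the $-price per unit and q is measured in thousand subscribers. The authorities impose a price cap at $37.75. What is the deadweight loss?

$7957.10 thousand

Competitive equilibrium: 130.5 − 0.15q = 21.5 + 0.3q → q* = 242.2222, p* = 94.1667.
At the ceiling p = 37.75, quantity supplied = (37.75 − 21.5)/0.3 = 54.1667.
Willingness to pay at q' = 54.1667: 130.5 − 0.15·54.1667 = 122.375.
Δq = 242.2222 − 54.1667 = 188.0555; wedge = 122.375 − 37.75 = 84.625.
Deadweight loss = ½ × 188.0555 × 84.625 = $7957.10 thousand.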